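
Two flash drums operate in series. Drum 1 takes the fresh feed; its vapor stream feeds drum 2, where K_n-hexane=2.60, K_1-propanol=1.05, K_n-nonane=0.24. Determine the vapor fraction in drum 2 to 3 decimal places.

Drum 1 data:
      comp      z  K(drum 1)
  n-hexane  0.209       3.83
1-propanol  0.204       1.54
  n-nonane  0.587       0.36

Drum 1:
Rachford–Rice: g(ψ₁) = Σ zᵢ(Kᵢ−1)/(1+ψ₁(Kᵢ−1)) = 0.
Check two-phase: ΣzᵢKᵢ = 1.326 > 1 and Σzᵢ/Kᵢ = 1.818 > 1, so g(0) = 0.326 > 0 and g(1) = -0.818 < 0.
Newton iteration, ψ₁⁰ = 0.5:
  ψ₁ = 0.500: g = -0.2208, g' = -0.844 → ψ₁ = 0.238
  ψ₁ = 0.238: g = 0.0075, g' = -0.978 → ψ₁ = 0.246
Converged at ψ₁ = 0.246.
Drum-1 compositions:
  n-hexane: x = 0.123, y = 0.472
  1-propanol: x = 0.180, y = 0.277
  n-nonane: x = 0.697, y = 0.251
Drum-2 feed = drum-1 vapor: z₂ = (0.4719, 0.2773, 0.2508).
Drum 2:
Newton iteration, ψ₂⁰ = 0.49:
  ψ₂ = 0.490: g = 0.1330, g' = -0.748 → ψ₂ = 0.668
  ψ₂ = 0.668: g = -0.0087, g' = -0.880 → ψ₂ = 0.658
Converged at ψ₂ = 0.658.
  n-hexane: x = 0.230, y = 0.598
  1-propanol: x = 0.268, y = 0.282
  n-nonane: x = 0.502, y = 0.120

V/F (drum 2) = 0.658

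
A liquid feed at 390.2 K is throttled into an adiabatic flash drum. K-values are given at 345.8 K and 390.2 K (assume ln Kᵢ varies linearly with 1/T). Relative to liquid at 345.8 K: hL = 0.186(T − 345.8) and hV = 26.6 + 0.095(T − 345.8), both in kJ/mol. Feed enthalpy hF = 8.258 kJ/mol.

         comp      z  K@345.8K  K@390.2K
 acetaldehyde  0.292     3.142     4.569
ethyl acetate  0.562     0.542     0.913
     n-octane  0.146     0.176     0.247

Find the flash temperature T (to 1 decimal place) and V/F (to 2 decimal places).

Adiabatic flash: solve Rachford–Rice at each trial T, then check hF = ψ·hV(T) + (1−ψ)·hL(T).
  T = 345.8 K: K = (3.142, 0.542, 0.176), RR gives ψ = 0.211, H_out = 5.619 kJ/mol
  T = 390.2 K: K = (4.569, 0.913, 0.247), RR gives ψ = 0.720, H_out = 24.490 kJ/mol
  T = 368.0 K: K = (3.832, 0.715, 0.211), RR gives ψ = 0.451, H_out = 15.218 kJ/mol
  T = 356.9 K: K = (3.481, 0.625, 0.193), RR gives ψ = 0.327, H_out = 10.423 kJ/mol
  T = 351.4 K: K = (3.311, 0.583, 0.185), RR gives ψ = 0.269, H_out = 8.052 kJ/mol
  T = 354.1 K: K = (3.394, 0.603, 0.189), RR gives ψ = 0.297, H_out = 9.217 kJ/mol
  T = 352.8 K: K = (3.354, 0.594, 0.187), RR gives ψ = 0.283, H_out = 8.656 kJ/mol
Linear interpolation between T = 351.4 (H_out = 8.052) and T = 352.8 (H_out = 8.656) on hF = 8.258 gives T ≈ 351.9 K, at which ψ = 0.27.

T = 351.9 K, V/F = 0.27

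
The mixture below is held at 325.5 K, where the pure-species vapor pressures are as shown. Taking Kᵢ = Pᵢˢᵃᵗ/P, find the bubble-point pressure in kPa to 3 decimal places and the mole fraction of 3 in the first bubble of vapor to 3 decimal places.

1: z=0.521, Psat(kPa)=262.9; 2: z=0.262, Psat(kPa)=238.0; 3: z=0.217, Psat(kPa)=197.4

Pbub = 242.163 kPa, y_3 = 0.177

At the bubble point ψ → 0, so ΣzᵢKᵢ = 1 with Kᵢ = Pᵢˢᵃᵗ/P ⇒ P = ΣzᵢPᵢˢᵃᵗ.
P = 0.521·262.9 + 0.262·238.0 + 0.217·197.4 = 242.163 kPa
yᵢ = zᵢPᵢˢᵃᵗ/P ⇒ y_3 = 0.217·197.4/242.163 = 0.177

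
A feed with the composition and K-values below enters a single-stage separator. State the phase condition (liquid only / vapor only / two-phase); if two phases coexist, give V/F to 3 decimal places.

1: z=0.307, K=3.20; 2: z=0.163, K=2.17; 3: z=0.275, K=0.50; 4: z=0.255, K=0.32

ΣzᵢKᵢ = 1.555; Σzᵢ/Kᵢ = 1.518.
Both exceed 1, so a two-phase solution exists.
Material balance + equilibrium reduce to Σ zᵢ(Kᵢ−1)/(1+ψ(Kᵢ−1)) = 0.
Newton iteration, ψ⁰ = 0.5:
  ψ = 0.500: g = -0.0041, g' = -0.819 → ψ = 0.495
Converged at ψ = 0.495.

two-phase, V/F = 0.495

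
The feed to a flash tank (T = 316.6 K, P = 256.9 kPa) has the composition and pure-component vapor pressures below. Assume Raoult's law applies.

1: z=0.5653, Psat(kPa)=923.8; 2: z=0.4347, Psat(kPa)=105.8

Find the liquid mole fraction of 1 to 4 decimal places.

x_1 = 0.1847

Raoult's law: Kᵢ = Pᵢˢᵃᵗ/P = Pᵢˢᵃᵗ/256.9.
  K_1 = 923.8/256.9 = 3.595952, K_2 = 105.8/256.9 = 0.411833
Material balance + equilibrium reduce to Σ zᵢ(Kᵢ−1)/(1+V/F(Kᵢ−1)) = 0.
g(0) = ΣzᵢKᵢ − 1 = 1.2118 and g(1) = 1 − Σzᵢ/Kᵢ = -0.2127, so a root lies in (0, 1).
Binary case is linear: z₁(K₁−1)(1+V/F(K₂−1)) + z₂(K₂−1)(1+V/F(K₁−1)) = 0
⇒ V/F = [z₁(K₁−1)+z₂(K₂−1)] / [−(K₁−1)(K₂−1)] = 1.21182/1.52685 = 0.7937
Compositions from xᵢ = zᵢ/(1+V/F(Kᵢ−1)), yᵢ = Kᵢxᵢ:
  1: x = 0.1847, y = 0.6642
  2: x = 0.8153, y = 0.3358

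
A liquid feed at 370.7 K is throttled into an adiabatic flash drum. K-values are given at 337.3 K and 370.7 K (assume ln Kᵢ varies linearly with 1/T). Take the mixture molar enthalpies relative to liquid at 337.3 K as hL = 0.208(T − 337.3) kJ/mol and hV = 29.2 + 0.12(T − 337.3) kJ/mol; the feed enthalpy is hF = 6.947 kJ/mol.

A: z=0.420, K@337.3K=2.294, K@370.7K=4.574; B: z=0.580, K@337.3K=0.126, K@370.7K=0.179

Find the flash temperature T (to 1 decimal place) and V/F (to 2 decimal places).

T = 347.0 K, V/F = 0.17

Adiabatic flash: solve Rachford–Rice at each trial T, then check hF = ψ·hV(T) + (1−ψ)·hL(T).
  T = 337.3 K: K = (2.294, 0.126), RR gives ψ = 0.032, H_out = 0.944 kJ/mol
  T = 370.7 K: K = (4.574, 0.179), RR gives ψ = 0.349, H_out = 16.120 kJ/mol
  T = 354.0 K: K = (3.292, 0.151), RR gives ψ = 0.242, H_out = 10.183 kJ/mol
  T = 345.6 K: K = (2.757, 0.138), RR gives ψ = 0.157, H_out = 6.207 kJ/mol
  T = 349.8 K: K = (3.016, 0.145), RR gives ψ = 0.203, H_out = 8.317 kJ/mol
  T = 347.7 K: K = (2.885, 0.142), RR gives ψ = 0.182, H_out = 7.297 kJ/mol
Linear interpolation between T = 345.6 (H_out = 6.207) and T = 347.7 (H_out = 7.297) on hF = 6.947 gives T ≈ 347.0 K, at which ψ = 0.17.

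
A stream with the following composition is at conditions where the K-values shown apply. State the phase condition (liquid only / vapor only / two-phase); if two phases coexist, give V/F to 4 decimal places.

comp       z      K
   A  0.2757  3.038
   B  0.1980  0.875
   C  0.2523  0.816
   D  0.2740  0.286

two-phase, V/F = 0.3372

ΣzᵢKᵢ = 1.2951; Σzᵢ/Kᵢ = 1.5843.
Both exceed 1, so a two-phase solution exists.
Newton–Raphson from ψ = 0.68:
  ψ = 0.6800: g = -0.22487, g' = -0.7438 → ψ = 0.3777
  ψ = 0.3777: g = -0.02623, g' = -0.6408 → ψ = 0.3367
  ψ = 0.3367: g = 0.00032, g' = -0.6579 → ψ = 0.3372
Converged at ψ = 0.3372.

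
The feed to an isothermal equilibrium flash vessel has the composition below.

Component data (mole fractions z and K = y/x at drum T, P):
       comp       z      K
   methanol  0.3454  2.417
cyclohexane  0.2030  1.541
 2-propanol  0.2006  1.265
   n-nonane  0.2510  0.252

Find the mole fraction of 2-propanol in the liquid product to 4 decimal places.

Material balance + equilibrium reduce to Σ zᵢ(Kᵢ−1)/(1+β(Kᵢ−1)) = 0.
g(0) = ΣzᵢKᵢ − 1 = 0.4647 and g(1) = 1 − Σzᵢ/Kᵢ = -0.4292, so a root lies in (0, 1).
Iterate (Newton) starting at β = 0.64:
  β = 0.6400: g = 0.02353, g' = -0.7506 → β = 0.6713
  β = 0.6713: g = -0.00061, g' = -0.7909 → β = 0.6706
Converged at β = 0.6706.
Compositions from xᵢ = zᵢ/(1+β(Kᵢ−1)), yᵢ = Kᵢxᵢ:
  methanol: x = 0.1771, y = 0.4281
  cyclohexane: x = 0.1490, y = 0.2295
  2-propanol: x = 0.1703, y = 0.2155
  n-nonane: x = 0.5036, y = 0.1269

x_2-propanol = 0.1703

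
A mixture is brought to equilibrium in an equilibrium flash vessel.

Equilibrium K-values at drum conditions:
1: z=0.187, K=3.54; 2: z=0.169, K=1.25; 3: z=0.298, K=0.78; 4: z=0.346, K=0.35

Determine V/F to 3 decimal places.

Newton–Raphson from V/F = 0.34:
  V/F = 0.340: g = -0.0658, g' = -0.614 → V/F = 0.233
  V/F = 0.233: g = 0.0042, g' = -0.705 → V/F = 0.239
Converged at V/F = 0.239.

V/F = 0.239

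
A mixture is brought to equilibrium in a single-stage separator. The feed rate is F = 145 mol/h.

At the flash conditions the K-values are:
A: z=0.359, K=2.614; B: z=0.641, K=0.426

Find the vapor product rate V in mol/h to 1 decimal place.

Newton–Raphson from ψ = 0.5:
  ψ = 0.500: g = -0.1954, g' = -0.702 → ψ = 0.222
  ψ = 0.222: g = 0.0052, g' = -0.785 → ψ = 0.228
Converged at ψ = 0.228.
Then V = ψ·F = 0.2283·145 = 33.1 mol/h and L = F − V = 111.9 mol/h.

V = 33.1 mol/h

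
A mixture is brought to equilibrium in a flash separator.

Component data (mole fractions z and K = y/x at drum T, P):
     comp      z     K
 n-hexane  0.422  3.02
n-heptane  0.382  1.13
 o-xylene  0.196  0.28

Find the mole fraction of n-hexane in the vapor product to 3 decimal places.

Material balance + equilibrium reduce to Σ zᵢ(Kᵢ−1)/(1+V/F(Kᵢ−1)) = 0.
Check two-phase: ΣzᵢKᵢ = 1.761 > 1 and Σzᵢ/Kᵢ = 1.178 > 1, so g(0) = 0.761 > 0 and g(1) = -0.178 < 0.
Newton iteration, V/F⁰ = 0.66:
  V/F = 0.660: g = 0.1422, g' = -0.691 → V/F = 0.866
  V/F = 0.866: g = -0.0200, g' = -0.950 → V/F = 0.845
  V/F = 0.845: g = -0.0005, g' = -0.902 → V/F = 0.844
Converged at V/F = 0.844.
Compositions from xᵢ = zᵢ/(1+V/F(Kᵢ−1)), yᵢ = Kᵢxᵢ:
  n-hexane: x = 0.156, y = 0.471
  n-heptane: x = 0.344, y = 0.389
  o-xylene: x = 0.500, y = 0.140

y_n-hexane = 0.471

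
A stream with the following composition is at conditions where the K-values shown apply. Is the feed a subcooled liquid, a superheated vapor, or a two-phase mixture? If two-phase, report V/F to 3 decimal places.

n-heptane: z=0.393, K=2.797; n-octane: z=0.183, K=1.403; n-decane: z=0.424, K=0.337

two-phase, V/F = 0.516

ΣzᵢKᵢ = 1.499; Σzᵢ/Kᵢ = 1.529.
Both exceed 1, so a two-phase solution exists.
Material balance + equilibrium reduce to Σ zᵢ(Kᵢ−1)/(1+ψ(Kᵢ−1)) = 0.
Newton iteration, ψ⁰ = 0.5:
  ψ = 0.500: g = 0.0129, g' = -0.790 → ψ = 0.516
Converged at ψ = 0.516.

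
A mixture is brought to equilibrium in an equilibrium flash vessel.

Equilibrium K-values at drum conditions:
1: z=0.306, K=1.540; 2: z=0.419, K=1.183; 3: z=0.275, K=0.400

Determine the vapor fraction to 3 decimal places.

ψ = 0.359

Let ψ = V/F and solve Σ zᵢ(Kᵢ−1)/(1+ψ(Kᵢ−1)) = 0.
Feasibility: ΣzᵢKᵢ = 1.077, Σzᵢ/Kᵢ = 1.240 — both > 1, two phases present.
Newton iteration, ψ⁰ = 0.59:
  ψ = 0.590: g = -0.0609, g' = -0.300 → ψ = 0.387
  ψ = 0.387: g = -0.0066, g' = -0.241 → ψ = 0.360
  ψ = 0.360: g = -0.0001, g' = -0.236 → ψ = 0.359
Converged at ψ = 0.359.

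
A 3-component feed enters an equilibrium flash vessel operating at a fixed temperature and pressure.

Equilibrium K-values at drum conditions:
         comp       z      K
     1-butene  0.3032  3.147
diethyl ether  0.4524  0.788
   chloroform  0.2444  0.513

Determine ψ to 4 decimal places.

ψ = 0.6158

Material balance + equilibrium reduce to Σ zᵢ(Kᵢ−1)/(1+ψ(Kᵢ−1)) = 0.
Feasibility: ΣzᵢKᵢ = 1.4360, Σzᵢ/Kᵢ = 1.1469 — both > 1, two phases present.
Iterate (Newton) starting at ψ = 0.5:
  ψ = 0.5000: g = 0.04933, g' = -0.4518 → ψ = 0.6092
  ψ = 0.6092: g = 0.00270, g' = -0.4064 → ψ = 0.6158
Converged at ψ = 0.6158.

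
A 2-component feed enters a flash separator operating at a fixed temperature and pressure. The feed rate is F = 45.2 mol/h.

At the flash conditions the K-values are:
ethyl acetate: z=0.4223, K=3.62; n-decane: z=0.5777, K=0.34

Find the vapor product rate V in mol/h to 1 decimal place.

Rachford–Rice: g(V/F) = Σ zᵢ(Kᵢ−1)/(1+V/F(Kᵢ−1)) = 0.
Check two-phase: ΣzᵢKᵢ = 1.7251 > 1 and Σzᵢ/Kᵢ = 1.8158 > 1, so g(0) = 0.7251 > 0 and g(1) = -0.8158 < 0.
Binary case is linear: z₁(K₁−1)(1+V/F(K₂−1)) + z₂(K₂−1)(1+V/F(K₁−1)) = 0
⇒ V/F = [z₁(K₁−1)+z₂(K₂−1)] / [−(K₁−1)(K₂−1)] = 0.72514/1.72920 = 0.4194
Then V = V/F·F = 0.4194·45.2 = 19.0 mol/h and L = F − V = 26.2 mol/h.

V = 19.0 mol/h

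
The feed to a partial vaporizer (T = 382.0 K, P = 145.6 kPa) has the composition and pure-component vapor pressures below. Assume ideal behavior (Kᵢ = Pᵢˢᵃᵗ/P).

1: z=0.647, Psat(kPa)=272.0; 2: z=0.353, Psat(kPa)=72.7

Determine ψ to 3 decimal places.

ψ = 0.886

Raoult's law: Kᵢ = Pᵢˢᵃᵗ/P = Pᵢˢᵃᵗ/145.6.
  K_1 = 272.0/145.6 = 1.86813, K_2 = 72.7/145.6 = 0.49931
Material balance + equilibrium reduce to Σ zᵢ(Kᵢ−1)/(1+ψ(Kᵢ−1)) = 0.
g(0) = ΣzᵢKᵢ − 1 = 0.385 and g(1) = 1 − Σzᵢ/Kᵢ = -0.053, so a root lies in (0, 1).
Newton iteration, ψ⁰ = 0.5:
  ψ = 0.500: g = 0.1559, g' = -0.395 → ψ = 0.895
  ψ = 0.895: g = -0.0042, g' = -0.445 → ψ = 0.886
Converged at ψ = 0.886.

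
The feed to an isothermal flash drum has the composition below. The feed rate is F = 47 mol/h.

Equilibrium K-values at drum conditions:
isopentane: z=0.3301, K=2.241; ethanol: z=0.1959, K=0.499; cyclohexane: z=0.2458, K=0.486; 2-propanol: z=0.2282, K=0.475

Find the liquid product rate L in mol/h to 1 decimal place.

L = 42.2 mol/h

Let β = V/F and solve Σ zᵢ(Kᵢ−1)/(1+β(Kᵢ−1)) = 0.
Check two-phase: ΣzᵢKᵢ = 1.0654 > 1 and Σzᵢ/Kᵢ = 1.5261 > 1, so g(0) = 0.0654 > 0 and g(1) = -0.5261 < 0.
Iterate (Newton) starting at β = 0.5:
  β = 0.5000: g = -0.21064, g' = -0.5144 → β = 0.0905
  β = 0.0905: g = 0.00719, g' = -0.6056 → β = 0.1024
  β = 0.1024: g = 0.00005, g' = -0.5974 → β = 0.1025
Converged at β = 0.1025.
Then V = β·F = 0.1025·47 = 4.8 mol/h and L = F − V = 42.2 mol/h.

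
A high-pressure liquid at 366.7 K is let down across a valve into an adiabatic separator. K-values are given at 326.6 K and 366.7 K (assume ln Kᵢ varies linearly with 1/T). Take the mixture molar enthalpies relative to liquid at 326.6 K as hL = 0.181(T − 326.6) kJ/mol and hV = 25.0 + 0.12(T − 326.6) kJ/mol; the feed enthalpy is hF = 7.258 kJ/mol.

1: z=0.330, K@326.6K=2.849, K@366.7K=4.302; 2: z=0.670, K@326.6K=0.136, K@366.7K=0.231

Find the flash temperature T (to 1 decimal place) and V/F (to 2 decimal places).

Adiabatic flash: solve Rachford–Rice at each trial T, then check hF = ψ·hV(T) + (1−ψ)·hL(T).
  T = 326.6 K: K = (2.849, 0.136), RR gives ψ = 0.020, H_out = 0.490 kJ/mol
  T = 366.7 K: K = (4.302, 0.231), RR gives ψ = 0.226, H_out = 12.360 kJ/mol
  T = 346.6 K: K = (3.541, 0.180), RR gives ψ = 0.139, H_out = 6.918 kJ/mol
  T = 356.6 K: K = (3.912, 0.204), RR gives ψ = 0.185, H_out = 9.710 kJ/mol
  T = 351.6 K: K = (3.724, 0.192), RR gives ψ = 0.162, H_out = 8.339 kJ/mol
  T = 349.1 K: K = (3.632, 0.186), RR gives ψ = 0.151, H_out = 7.635 kJ/mol
  T = 347.9 K: K = (3.588, 0.183), RR gives ψ = 0.145, H_out = 7.293 kJ/mol
Linear interpolation between T = 346.6 (H_out = 6.918) and T = 347.9 (H_out = 7.293) on hF = 7.258 gives T ≈ 347.8 K, at which ψ = 0.14.

T = 347.8 K, V/F = 0.14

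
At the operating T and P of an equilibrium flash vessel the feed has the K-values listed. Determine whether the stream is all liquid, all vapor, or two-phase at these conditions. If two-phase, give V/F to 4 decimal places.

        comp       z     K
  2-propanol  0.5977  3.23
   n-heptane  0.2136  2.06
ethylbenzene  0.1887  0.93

ΣzᵢKᵢ = 2.5461; Σzᵢ/Kᵢ = 0.4916.
Since Σzᵢ/Kᵢ < 1 the mixture is above its dew point — single vapor phase.

all vapor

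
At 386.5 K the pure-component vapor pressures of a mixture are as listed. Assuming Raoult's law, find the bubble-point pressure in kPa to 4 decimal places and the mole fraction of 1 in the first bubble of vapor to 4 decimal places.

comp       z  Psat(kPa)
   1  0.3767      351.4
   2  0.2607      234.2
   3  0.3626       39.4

At the bubble point ψ → 0, so ΣzᵢKᵢ = 1 with Kᵢ = Pᵢˢᵃᵗ/P ⇒ P = ΣzᵢPᵢˢᵃᵗ.
P = 0.3767·351.4 + 0.2607·234.2 + 0.3626·39.4 = 207.7148 kPa
yᵢ = zᵢPᵢˢᵃᵗ/P ⇒ y_1 = 0.3767·351.4/207.7148 = 0.6373

Pbub = 207.7148 kPa, y_1 = 0.6373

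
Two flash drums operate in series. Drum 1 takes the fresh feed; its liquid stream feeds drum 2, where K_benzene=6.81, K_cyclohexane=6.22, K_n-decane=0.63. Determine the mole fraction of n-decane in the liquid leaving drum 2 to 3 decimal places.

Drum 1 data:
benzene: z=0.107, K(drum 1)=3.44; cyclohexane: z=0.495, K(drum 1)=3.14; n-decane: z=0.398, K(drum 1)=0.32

Drum 1:
Rachford–Rice: g(ψ₁) = Σ zᵢ(Kᵢ−1)/(1+ψ₁(Kᵢ−1)) = 0.
Check two-phase: ΣzᵢKᵢ = 2.050 > 1 and Σzᵢ/Kᵢ = 1.432 > 1, so g(0) = 1.050 > 0 and g(1) = -0.432 < 0.
Newton iteration, ψ₁⁰ = 0.5:
  ψ₁ = 0.500: g = 0.2193, g' = -1.081 → ψ₁ = 0.703
  ψ₁ = 0.703: g = 0.0007, g' = -1.123 → ψ₁ = 0.704
Converged at ψ₁ = 0.704.
Drum-1 compositions:
  benzene: x = 0.039, y = 0.135
  cyclohexane: x = 0.198, y = 0.620
  n-decane: x = 0.763, y = 0.244
Drum-2 feed = drum-1 liquid: z₂ = (0.0394, 0.1976, 0.7631).
Drum 2:
Let ψ₂ = V/F and solve Σ zᵢ(Kᵢ−1)/(1+ψ₂(Kᵢ−1)) = 0.
g(0) = ΣzᵢKᵢ − 1 = 0.978 and g(1) = 1 − Σzᵢ/Kᵢ = -0.249, so a root lies in (0, 1).
Newton iteration, ψ₂⁰ = 0.5:
  ψ₂ = 0.500: g = -0.0022, g' = -0.658 → ψ₂ = 0.497
Converged at ψ₂ = 0.497.
  benzene: x = 0.010, y = 0.069
  cyclohexane: x = 0.055, y = 0.342
  n-decane: x = 0.935, y = 0.589

x_n-decane (drum 2) = 0.935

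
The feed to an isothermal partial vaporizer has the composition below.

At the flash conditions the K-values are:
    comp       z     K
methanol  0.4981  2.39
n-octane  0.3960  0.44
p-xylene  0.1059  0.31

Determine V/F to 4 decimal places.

V/F = 0.4840

Rachford–Rice: g(V/F) = Σ zᵢ(Kᵢ−1)/(1+V/F(Kᵢ−1)) = 0.
Feasibility: ΣzᵢKᵢ = 1.3975, Σzᵢ/Kᵢ = 1.4500 — both > 1, two phases present.
Iterate (Newton) starting at V/F = 0.39:
  V/F = 0.3900: g = 0.06527, g' = -0.7024 → V/F = 0.4829
  V/F = 0.4829: g = 0.00072, g' = -0.6913 → V/F = 0.4840
Converged at V/F = 0.4840.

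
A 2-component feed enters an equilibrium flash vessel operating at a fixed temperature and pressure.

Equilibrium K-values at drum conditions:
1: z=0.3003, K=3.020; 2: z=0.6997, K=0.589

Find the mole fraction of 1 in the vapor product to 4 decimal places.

Newton iteration, β⁰ = 0.5:
  β = 0.5000: g = -0.06017, g' = -0.4905 → β = 0.3773
  β = 0.3773: g = 0.00386, g' = -0.5601 → β = 0.3842
  β = 0.3842: g = 0.00002, g' = -0.5551 → β = 0.3843
Converged at β = 0.3843.
Compositions from xᵢ = zᵢ/(1+β(Kᵢ−1)), yᵢ = Kᵢxᵢ:
  1: x = 0.1691, y = 0.5106
  2: x = 0.8309, y = 0.4894

y_1 = 0.5106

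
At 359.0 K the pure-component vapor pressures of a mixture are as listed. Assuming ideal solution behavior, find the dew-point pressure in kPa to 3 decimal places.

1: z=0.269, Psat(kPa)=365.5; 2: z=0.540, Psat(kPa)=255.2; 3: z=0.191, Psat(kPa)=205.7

Pdew = 264.515 kPa

At the dew point ψ → 1, so Σzᵢ/Kᵢ = 1 with Kᵢ = Pᵢˢᵃᵗ/P ⇒ 1/P = Σzᵢ/Pᵢˢᵃᵗ.
1/P = 0.269/365.5 + 0.540/255.2 + 0.191/205.7 = 0.003781 ⇒ P = 264.515 kPa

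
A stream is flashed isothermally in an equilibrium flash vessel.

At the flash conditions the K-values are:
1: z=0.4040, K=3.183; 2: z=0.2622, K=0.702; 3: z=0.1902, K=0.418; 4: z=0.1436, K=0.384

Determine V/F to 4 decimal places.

V/F = 0.5655

Rachford–Rice: g(V/F) = Σ zᵢ(Kᵢ−1)/(1+V/F(Kᵢ−1)) = 0.
Check two-phase: ΣzᵢKᵢ = 1.6046 > 1 and Σzᵢ/Kᵢ = 1.3294 > 1, so g(0) = 0.6046 > 0 and g(1) = -0.3294 < 0.
Newton iteration, V/F⁰ = 0.68:
  V/F = 0.6800: g = -0.07843, g' = -0.6863 → V/F = 0.5657
  V/F = 0.5657: g = -0.00018, g' = -0.6907 → V/F = 0.5655
Converged at V/F = 0.5655.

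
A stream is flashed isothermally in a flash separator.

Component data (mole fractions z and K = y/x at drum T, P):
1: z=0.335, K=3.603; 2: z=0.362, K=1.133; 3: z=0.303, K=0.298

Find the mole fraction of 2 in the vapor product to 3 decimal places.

y_2 = 0.379

Material balance + equilibrium reduce to Σ zᵢ(Kᵢ−1)/(1+β(Kᵢ−1)) = 0.
Check two-phase: ΣzᵢKᵢ = 1.707 > 1 and Σzᵢ/Kᵢ = 1.429 > 1, so g(0) = 0.707 > 0 and g(1) = -0.429 < 0.
Newton iteration, β⁰ = 0.5:
  β = 0.500: g = 0.0963, g' = -0.789 → β = 0.622
Converged at β = 0.622.
Compositions from xᵢ = zᵢ/(1+β(Kᵢ−1)), yᵢ = Kᵢxᵢ:
  1: x = 0.128, y = 0.461
  2: x = 0.334, y = 0.379
  3: x = 0.538, y = 0.160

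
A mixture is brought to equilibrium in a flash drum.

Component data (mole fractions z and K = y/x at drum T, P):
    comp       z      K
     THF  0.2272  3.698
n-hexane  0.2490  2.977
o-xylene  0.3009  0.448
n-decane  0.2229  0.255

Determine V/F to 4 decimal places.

Rachford–Rice: g(V/F) = Σ zᵢ(Kᵢ−1)/(1+V/F(Kᵢ−1)) = 0.
Check two-phase: ΣzᵢKᵢ = 1.7731 > 1 and Σzᵢ/Kᵢ = 1.6908 > 1, so g(0) = 0.7731 > 0 and g(1) = -0.6908 < 0.
Newton–Raphson from V/F = 0.5:
  V/F = 0.5000: g = 0.01446, g' = -1.0350 → V/F = 0.5140
Converged at V/F = 0.5140.

V/F = 0.5140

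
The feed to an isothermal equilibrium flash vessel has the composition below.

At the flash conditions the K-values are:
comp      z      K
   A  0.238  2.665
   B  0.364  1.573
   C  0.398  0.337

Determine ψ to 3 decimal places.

Material balance + equilibrium reduce to Σ zᵢ(Kᵢ−1)/(1+ψ(Kᵢ−1)) = 0.
Feasibility: ΣzᵢKᵢ = 1.341, Σzᵢ/Kᵢ = 1.502 — both > 1, two phases present.
Newton–Raphson from ψ = 0.48:
  ψ = 0.480: g = -0.0032, g' = -0.654 → ψ = 0.475
Converged at ψ = 0.475.

ψ = 0.475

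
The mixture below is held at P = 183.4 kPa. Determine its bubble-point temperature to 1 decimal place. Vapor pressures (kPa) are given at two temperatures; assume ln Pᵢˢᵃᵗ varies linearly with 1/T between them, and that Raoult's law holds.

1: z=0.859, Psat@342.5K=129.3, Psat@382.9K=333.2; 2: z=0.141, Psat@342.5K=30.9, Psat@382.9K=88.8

Bubble-point temperature: ΣzᵢPᵢˢᵃᵗ(T) = P. Interpolate ln Pᵢˢᵃᵗ = aᵢ + bᵢ/T.
  T = 342.5 K: ΣzᵢPᵢˢᵃᵗ = 115.43 kPa
  T = 382.9 K: ΣzᵢPᵢˢᵃᵗ = 298.74 kPa
  T = 362.7 K: ΣzᵢPᵢˢᵃᵗ = 190.67 kPa
  T = 352.6 K: ΣzᵢPᵢˢᵃᵗ = 149.42 kPa
  T = 357.6 K: ΣzᵢPᵢˢᵃᵗ = 168.87 kPa
  T = 360.1 K: ΣzᵢPᵢˢᵃᵗ = 179.30 kPa
  T = 361.4 K: ΣzᵢPᵢˢᵃᵗ = 184.92 kPa
  T = 360.8 K: ΣzᵢPᵢˢᵃᵗ = 182.31 kPa
Interpolating between 360.8 K and 361.4 K gives T ≈ 361.1 K.

T = 361.1 K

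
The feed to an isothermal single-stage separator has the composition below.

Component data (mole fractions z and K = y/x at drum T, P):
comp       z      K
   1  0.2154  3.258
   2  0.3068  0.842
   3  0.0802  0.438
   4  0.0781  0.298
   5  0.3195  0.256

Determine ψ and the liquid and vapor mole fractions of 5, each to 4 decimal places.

ψ = 0.0846, x_5 = 0.3409, y_5 = 0.0873

Newton iteration, ψ⁰ = 0.5:
  ψ = 0.5000: g = -0.34986, g' = -0.8401 → ψ = 0.0836
  ψ = 0.0836: g = 0.00104, g' = -1.0575 → ψ = 0.0845
Converged at ψ = 0.0846.
Compositions from xᵢ = zᵢ/(1+ψ(Kᵢ−1)), yᵢ = Kᵢxᵢ:
  1: x = 0.1809, y = 0.5893
  2: x = 0.3110, y = 0.2618
  3: x = 0.0842, y = 0.0369
  4: x = 0.0830, y = 0.0247
  5: x = 0.3409, y = 0.0873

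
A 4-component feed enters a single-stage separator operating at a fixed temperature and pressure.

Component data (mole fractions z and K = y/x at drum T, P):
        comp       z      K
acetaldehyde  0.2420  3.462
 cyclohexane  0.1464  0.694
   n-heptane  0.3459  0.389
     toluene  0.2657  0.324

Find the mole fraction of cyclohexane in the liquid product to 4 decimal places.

x_cyclohexane = 0.1516

Iterate (Newton) starting at V/F = 0.57:
  V/F = 0.5700: g = -0.42285, g' = -0.8994 → V/F = 0.0999
  V/F = 0.0999: g = 0.01430, g' = -1.2457 → V/F = 0.1114
  V/F = 0.1114: g = 0.00021, g' = -1.2089 → V/F = 0.1115
Converged at V/F = 0.1115.
Compositions from xᵢ = zᵢ/(1+V/F(Kᵢ−1)), yᵢ = Kᵢxᵢ:
  acetaldehyde: x = 0.1899, y = 0.6573
  cyclohexane: x = 0.1516, y = 0.1052
  n-heptane: x = 0.3712, y = 0.1444
  toluene: x = 0.2874, y = 0.0931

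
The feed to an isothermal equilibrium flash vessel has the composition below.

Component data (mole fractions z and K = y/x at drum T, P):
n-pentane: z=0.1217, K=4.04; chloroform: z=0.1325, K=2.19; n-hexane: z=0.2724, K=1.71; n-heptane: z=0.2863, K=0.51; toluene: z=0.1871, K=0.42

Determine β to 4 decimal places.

β = 0.5883

Let β = V/F and solve Σ zᵢ(Kᵢ−1)/(1+β(Kᵢ−1)) = 0.
g(0) = ΣzᵢKᵢ − 1 = 0.4722 and g(1) = 1 − Σzᵢ/Kᵢ = -0.2568, so a root lies in (0, 1).
Iterate (Newton) starting at β = 0.5:
  β = 0.5000: g = 0.04975, g' = -0.5711 → β = 0.5871
  β = 0.5871: g = 0.00068, g' = -0.5587 → β = 0.5883
Converged at β = 0.5883.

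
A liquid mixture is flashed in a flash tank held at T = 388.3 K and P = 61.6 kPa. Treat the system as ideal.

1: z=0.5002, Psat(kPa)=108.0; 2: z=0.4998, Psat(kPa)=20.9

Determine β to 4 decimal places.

β = 0.0935

Raoult's law: Kᵢ = Pᵢˢᵃᵗ/P = Pᵢˢᵃᵗ/61.6.
  K_1 = 108.0/61.6 = 1.753247, K_2 = 20.9/61.6 = 0.339286
Newton iteration, β⁰ = 0.5:
  β = 0.5000: g = -0.21944, g' = -0.6363 → β = 0.1551
  β = 0.1551: g = -0.03059, g' = -0.4984 → β = 0.0938
  β = 0.0938: g = -0.00012, g' = -0.4955 → β = 0.0935
Converged at β = 0.0935.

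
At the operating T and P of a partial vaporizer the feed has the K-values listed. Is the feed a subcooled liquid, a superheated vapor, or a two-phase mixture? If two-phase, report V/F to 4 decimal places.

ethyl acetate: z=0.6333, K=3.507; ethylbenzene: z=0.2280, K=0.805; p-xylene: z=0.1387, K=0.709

superheated vapor

ΣzᵢKᵢ = 2.5029; Σzᵢ/Kᵢ = 0.6594.
Since Σzᵢ/Kᵢ < 1 the mixture is above its dew point — single vapor phase.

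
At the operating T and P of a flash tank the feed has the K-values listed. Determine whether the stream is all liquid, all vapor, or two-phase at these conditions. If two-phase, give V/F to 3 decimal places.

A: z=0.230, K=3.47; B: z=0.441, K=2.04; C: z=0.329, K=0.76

all vapor

ΣzᵢKᵢ = 1.948; Σzᵢ/Kᵢ = 0.715.
Since Σzᵢ/Kᵢ < 1 the mixture is above its dew point — single vapor phase.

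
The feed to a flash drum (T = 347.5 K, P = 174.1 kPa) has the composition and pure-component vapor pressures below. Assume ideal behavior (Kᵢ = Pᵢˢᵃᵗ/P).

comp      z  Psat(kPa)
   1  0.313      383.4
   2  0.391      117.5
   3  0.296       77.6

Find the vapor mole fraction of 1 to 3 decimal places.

Raoult's law: Kᵢ = Pᵢˢᵃᵗ/P = Pᵢˢᵃᵗ/174.1.
  K_1 = 383.4/174.1 = 2.20218, K_2 = 117.5/174.1 = 0.67490, K_3 = 77.6/174.1 = 0.44572
Newton iteration, V/F⁰ = 0.5:
  V/F = 0.500: g = -0.1437, g' = -0.409 → V/F = 0.149
  V/F = 0.149: g = 0.0067, g' = -0.479 → V/F = 0.163
Converged at V/F = 0.163.
Compositions from xᵢ = zᵢ/(1+V/F(Kᵢ−1)), yᵢ = Kᵢxᵢ:
  1: x = 0.262, y = 0.576
  2: x = 0.413, y = 0.279
  3: x = 0.325, y = 0.145

y_1 = 0.576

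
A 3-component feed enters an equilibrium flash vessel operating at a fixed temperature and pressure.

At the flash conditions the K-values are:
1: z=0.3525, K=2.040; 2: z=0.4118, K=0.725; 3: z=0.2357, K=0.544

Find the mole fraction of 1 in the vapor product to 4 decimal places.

y_1 = 0.5076

Rachford–Rice: g(V/F) = Σ zᵢ(Kᵢ−1)/(1+V/F(Kᵢ−1)) = 0.
g(0) = ΣzᵢKᵢ − 1 = 0.1459 and g(1) = 1 − Σzᵢ/Kᵢ = -0.1741, so a root lies in (0, 1).
Newton–Raphson from V/F = 0.5:
  V/F = 0.5000: g = -0.02934, g' = -0.2891 → V/F = 0.3985
  V/F = 0.3985: g = 0.00064, g' = -0.3030 → V/F = 0.4007
Converged at V/F = 0.4007.
Compositions from xᵢ = zᵢ/(1+V/F(Kᵢ−1)), yᵢ = Kᵢxᵢ:
  1: x = 0.2488, y = 0.5076
  2: x = 0.4628, y = 0.3355
  3: x = 0.2884, y = 0.1569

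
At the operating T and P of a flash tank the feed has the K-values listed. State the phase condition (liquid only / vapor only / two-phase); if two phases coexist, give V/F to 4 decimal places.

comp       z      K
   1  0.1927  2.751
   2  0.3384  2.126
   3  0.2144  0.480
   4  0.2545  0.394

two-phase, V/F = 0.5807

ΣzᵢKᵢ = 1.4527; Σzᵢ/Kᵢ = 1.3218.
Both exceed 1, so a two-phase solution exists.
Newton–Raphson from ψ = 0.5:
  ψ = 0.5000: g = 0.05176, g' = -0.6418 → ψ = 0.5806
  ψ = 0.5806: g = 0.00004, g' = -0.6436 → ψ = 0.5807
Converged at ψ = 0.5807.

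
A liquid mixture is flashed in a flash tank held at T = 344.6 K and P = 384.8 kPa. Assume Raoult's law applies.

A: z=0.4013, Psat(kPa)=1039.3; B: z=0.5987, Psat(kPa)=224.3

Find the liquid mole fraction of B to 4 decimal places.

Raoult's law: Kᵢ = Pᵢˢᵃᵗ/P = Pᵢˢᵃᵗ/384.8.
  K_A = 1039.3/384.8 = 2.700884, K_B = 224.3/384.8 = 0.582900
Material balance + equilibrium reduce to Σ zᵢ(Kᵢ−1)/(1+ψ(Kᵢ−1)) = 0.
Check two-phase: ΣzᵢKᵢ = 1.4328 > 1 and Σzᵢ/Kᵢ = 1.1757 > 1, so g(0) = 0.4328 > 0 and g(1) = -0.1757 < 0.
Binary case is linear: z₁(K₁−1)(1+ψ(K₂−1)) + z₂(K₂−1)(1+ψ(K₁−1)) = 0
⇒ ψ = [z₁(K₁−1)+z₂(K₂−1)] / [−(K₁−1)(K₂−1)] = 0.43285/0.70944 = 0.6101
Compositions from xᵢ = zᵢ/(1+ψ(Kᵢ−1)), yᵢ = Kᵢxᵢ:
  A: x = 0.1969, y = 0.5319
  B: x = 0.8031, y = 0.4681

x_B = 0.8031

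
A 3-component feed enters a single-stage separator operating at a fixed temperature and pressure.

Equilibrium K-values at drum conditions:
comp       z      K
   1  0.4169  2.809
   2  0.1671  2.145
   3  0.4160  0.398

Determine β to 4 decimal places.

Material balance + equilibrium reduce to Σ zᵢ(Kᵢ−1)/(1+β(Kᵢ−1)) = 0.
g(0) = ΣzᵢKᵢ − 1 = 0.6951 and g(1) = 1 − Σzᵢ/Kᵢ = -0.2715, so a root lies in (0, 1).
Newton iteration, β⁰ = 0.5:
  β = 0.5000: g = 0.15940, g' = -0.7733 → β = 0.7061
  β = 0.7061: g = 0.00135, g' = -0.7862 → β = 0.7078
Converged at β = 0.7078.

β = 0.7078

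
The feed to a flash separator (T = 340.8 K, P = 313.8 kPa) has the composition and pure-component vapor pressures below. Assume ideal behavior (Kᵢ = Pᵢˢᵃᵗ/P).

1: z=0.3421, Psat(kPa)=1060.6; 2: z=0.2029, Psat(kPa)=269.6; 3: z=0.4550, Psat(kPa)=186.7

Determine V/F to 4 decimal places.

Raoult's law: Kᵢ = Pᵢˢᵃᵗ/P = Pᵢˢᵃᵗ/313.8.
  K_1 = 1060.6/313.8 = 3.379860, K_2 = 269.6/313.8 = 0.859146, K_3 = 186.7/313.8 = 0.594965
Rachford–Rice: g(V/F) = Σ zᵢ(Kᵢ−1)/(1+V/F(Kᵢ−1)) = 0.
Feasibility: ΣzᵢKᵢ = 1.6013, Σzᵢ/Kᵢ = 1.1021 — both > 1, two phases present.
Iterate (Newton) starting at V/F = 0.63:
  V/F = 0.6300: g = 0.04696, g' = -0.4496 → V/F = 0.7345
  V/F = 0.7345: g = 0.00208, g' = -0.4129 → V/F = 0.7395
Converged at V/F = 0.7395.

V/F = 0.7395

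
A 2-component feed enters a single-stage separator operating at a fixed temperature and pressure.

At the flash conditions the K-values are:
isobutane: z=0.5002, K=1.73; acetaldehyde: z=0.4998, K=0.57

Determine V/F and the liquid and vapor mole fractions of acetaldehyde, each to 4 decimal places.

Material balance + equilibrium reduce to Σ zᵢ(Kᵢ−1)/(1+V/F(Kᵢ−1)) = 0.
Feasibility: ΣzᵢKᵢ = 1.1502, Σzᵢ/Kᵢ = 1.1660 — both > 1, two phases present.
Binary case is linear: z₁(K₁−1)(1+V/F(K₂−1)) + z₂(K₂−1)(1+V/F(K₁−1)) = 0
⇒ V/F = [z₁(K₁−1)+z₂(K₂−1)] / [−(K₁−1)(K₂−1)] = 0.15023/0.31390 = 0.4786
Compositions from xᵢ = zᵢ/(1+V/F(Kᵢ−1)), yᵢ = Kᵢxᵢ:
  isobutane: x = 0.3707, y = 0.6413
  acetaldehyde: x = 0.6293, y = 0.3587

V/F = 0.4786, x_acetaldehyde = 0.6293, y_acetaldehyde = 0.3587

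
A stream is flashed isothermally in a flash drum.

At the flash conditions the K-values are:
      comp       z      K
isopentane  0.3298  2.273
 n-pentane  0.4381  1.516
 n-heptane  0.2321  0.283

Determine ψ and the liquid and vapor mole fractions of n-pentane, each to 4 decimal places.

ψ = 0.7728, x_n-pentane = 0.3132, y_n-pentane = 0.4748

Material balance + equilibrium reduce to Σ zᵢ(Kᵢ−1)/(1+ψ(Kᵢ−1)) = 0.
Feasibility: ΣzᵢKᵢ = 1.4795, Σzᵢ/Kᵢ = 1.2542 — both > 1, two phases present.
Iterate (Newton) starting at ψ = 0.43:
  ψ = 0.4300: g = 0.21574, g' = -0.5507 → ψ = 0.8217
  ψ = 0.8217: g = -0.04114, g' = -0.8922 → ψ = 0.7756
  ψ = 0.7756: g = -0.00221, g' = -0.8004 → ψ = 0.7729
Converged at ψ = 0.7728.
Compositions from xᵢ = zᵢ/(1+ψ(Kᵢ−1)), yᵢ = Kᵢxᵢ:
  isopentane: x = 0.1662, y = 0.3779
  n-pentane: x = 0.3132, y = 0.4748
  n-heptane: x = 0.5206, y = 0.1473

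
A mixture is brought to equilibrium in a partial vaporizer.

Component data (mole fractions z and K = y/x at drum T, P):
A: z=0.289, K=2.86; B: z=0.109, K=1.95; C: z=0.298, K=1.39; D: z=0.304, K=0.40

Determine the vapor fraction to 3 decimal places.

ψ = 0.820

Let ψ = V/F and solve Σ zᵢ(Kᵢ−1)/(1+ψ(Kᵢ−1)) = 0.
Feasibility: ΣzᵢKᵢ = 1.575, Σzᵢ/Kᵢ = 1.131 — both > 1, two phases present.
Newton–Raphson from ψ = 0.5:
  ψ = 0.500: g = 0.1854, g' = -0.569 → ψ = 0.826
  ψ = 0.826: g = -0.0038, g' = -0.642 → ψ = 0.820
Converged at ψ = 0.820.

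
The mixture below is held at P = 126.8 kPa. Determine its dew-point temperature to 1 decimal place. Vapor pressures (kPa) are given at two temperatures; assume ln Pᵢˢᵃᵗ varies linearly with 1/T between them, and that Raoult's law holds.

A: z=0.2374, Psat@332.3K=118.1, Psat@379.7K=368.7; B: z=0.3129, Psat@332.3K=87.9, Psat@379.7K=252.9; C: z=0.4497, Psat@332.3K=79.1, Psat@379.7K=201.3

Dew-point temperature: Σzᵢ·P/Pᵢˢᵃᵗ(T) = 1. Interpolate ln Pᵢˢᵃᵗ = aᵢ + bᵢ/T.
  T = 332.3 K: ΣzᵢP/Pᵢˢᵃᵗ = 1.4271
  T = 379.7 K: ΣzᵢP/Pᵢˢᵃᵗ = 0.5218
  T = 356.0 K: ΣzᵢP/Pᵢˢᵃᵗ = 0.8339
  T = 344.1 K: ΣzᵢP/Pᵢˢᵃᵗ = 1.0818
  T = 350.1 K: ΣzᵢP/Pᵢˢᵃᵗ = 0.9466
  T = 347.1 K: ΣzᵢP/Pᵢˢᵃᵗ = 1.0114
  T = 348.6 K: ΣzᵢP/Pᵢˢᵃᵗ = 0.9783
Interpolating between 347.1 K and 348.6 K gives T ≈ 347.6 K.

T = 347.6 K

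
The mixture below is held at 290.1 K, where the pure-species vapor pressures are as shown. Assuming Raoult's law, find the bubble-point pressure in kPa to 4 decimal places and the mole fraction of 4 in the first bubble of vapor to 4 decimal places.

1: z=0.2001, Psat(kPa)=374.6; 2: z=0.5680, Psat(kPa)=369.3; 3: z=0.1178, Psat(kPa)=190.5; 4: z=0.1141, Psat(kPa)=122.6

At the bubble point ψ → 0, so ΣzᵢKᵢ = 1 with Kᵢ = Pᵢˢᵃᵗ/P ⇒ P = ΣzᵢPᵢˢᵃᵗ.
P = 0.2001·374.6 + 0.5680·369.3 + 0.1178·190.5 + 0.1141·122.6 = 321.1494 kPa
yᵢ = zᵢPᵢˢᵃᵗ/P ⇒ y_4 = 0.1141·122.6/321.1494 = 0.0436

Pbub = 321.1494 kPa, y_4 = 0.0436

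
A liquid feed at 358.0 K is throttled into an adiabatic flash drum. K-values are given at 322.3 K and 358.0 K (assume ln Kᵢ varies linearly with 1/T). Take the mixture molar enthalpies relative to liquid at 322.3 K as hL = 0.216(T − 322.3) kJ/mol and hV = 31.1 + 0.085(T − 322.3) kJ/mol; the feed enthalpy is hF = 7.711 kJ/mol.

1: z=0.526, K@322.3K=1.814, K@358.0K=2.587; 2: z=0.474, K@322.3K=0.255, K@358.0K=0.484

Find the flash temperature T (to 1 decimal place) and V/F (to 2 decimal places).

Adiabatic flash: solve Rachford–Rice at each trial T, then check hF = ψ·hV(T) + (1−ψ)·hL(T).
  T = 322.3 K: K = (1.814, 0.255), RR gives ψ = 0.124, H_out = 3.848 kJ/mol
  T = 358.0 K: K = (2.587, 0.484), RR gives ψ = 0.721, H_out = 26.755 kJ/mol
  T = 340.1 K: K = (2.185, 0.357), RR gives ψ = 0.418, H_out = 15.874 kJ/mol
  T = 331.2 K: K = (1.996, 0.303), RR gives ψ = 0.279, H_out = 10.270 kJ/mol
  T = 326.8 K: K = (1.905, 0.279), RR gives ψ = 0.205, H_out = 7.240 kJ/mol
  T = 329.0 K: K = (1.950, 0.291), RR gives ψ = 0.243, H_out = 8.785 kJ/mol
Linear interpolation between T = 326.8 (H_out = 7.240) and T = 329.0 (H_out = 8.785) on hF = 7.711 gives T ≈ 327.5 K, at which ψ = 0.22.

T = 327.5 K, V/F = 0.22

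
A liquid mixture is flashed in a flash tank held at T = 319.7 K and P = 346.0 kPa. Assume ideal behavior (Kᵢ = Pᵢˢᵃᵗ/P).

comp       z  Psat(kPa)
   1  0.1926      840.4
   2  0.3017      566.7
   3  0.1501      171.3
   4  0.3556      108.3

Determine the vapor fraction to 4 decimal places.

Raoult's law: Kᵢ = Pᵢˢᵃᵗ/P = Pᵢˢᵃᵗ/346.0.
  K_1 = 840.4/346.0 = 2.428902, K_2 = 566.7/346.0 = 1.637861, K_3 = 171.3/346.0 = 0.495087, K_4 = 108.3/346.0 = 0.313006
Iterate (Newton) starting at ψ = 0.33:
  ψ = 0.3300: g = -0.06086, g' = -0.6011 → ψ = 0.2288
  ψ = 0.2288: g = -0.00018, g' = -0.6020 → ψ = 0.2285
Converged at ψ = 0.2285.

ψ = 0.2285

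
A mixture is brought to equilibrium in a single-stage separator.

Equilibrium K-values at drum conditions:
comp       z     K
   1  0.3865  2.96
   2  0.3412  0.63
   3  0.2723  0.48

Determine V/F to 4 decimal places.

Material balance + equilibrium reduce to Σ zᵢ(Kᵢ−1)/(1+V/F(Kᵢ−1)) = 0.
Feasibility: ΣzᵢKᵢ = 1.4897, Σzᵢ/Kᵢ = 1.2395 — both > 1, two phases present.
Newton iteration, V/F⁰ = 0.67:
  V/F = 0.6700: g = -0.05767, g' = -0.5335 → V/F = 0.5619
  V/F = 0.5619: g = 0.00109, g' = -0.5577 → V/F = 0.5638
Converged at V/F = 0.5638.

V/F = 0.5638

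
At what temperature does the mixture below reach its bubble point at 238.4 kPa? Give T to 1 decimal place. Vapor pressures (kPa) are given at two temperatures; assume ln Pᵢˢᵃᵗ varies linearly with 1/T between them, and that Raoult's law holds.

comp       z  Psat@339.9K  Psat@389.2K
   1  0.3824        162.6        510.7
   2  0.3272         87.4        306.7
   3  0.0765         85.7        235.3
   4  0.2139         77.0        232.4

Bubble-point temperature: ΣzᵢPᵢˢᵃᵗ(T) = P. Interpolate ln Pᵢˢᵃᵗ = aᵢ + bᵢ/T.
  T = 339.9 K: ΣzᵢPᵢˢᵃᵗ = 113.80 kPa
  T = 389.2 K: ΣzᵢPᵢˢᵃᵗ = 363.35 kPa
  T = 364.5 K: ΣzᵢPᵢˢᵃᵗ = 211.13 kPa
  T = 376.9 K: ΣzᵢPᵢˢᵃᵗ = 279.73 kPa
  T = 370.7 K: ΣzᵢPᵢˢᵃᵗ = 243.59 kPa
  T = 367.6 K: ΣzᵢPᵢˢᵃᵗ = 226.91 kPa
  T = 369.1 K: ΣzᵢPᵢˢᵃᵗ = 234.87 kPa
  T = 369.9 K: ΣzᵢPᵢˢᵃᵗ = 239.20 kPa
Interpolating between 369.1 K and 369.9 K gives T ≈ 369.8 K.

T = 369.8 K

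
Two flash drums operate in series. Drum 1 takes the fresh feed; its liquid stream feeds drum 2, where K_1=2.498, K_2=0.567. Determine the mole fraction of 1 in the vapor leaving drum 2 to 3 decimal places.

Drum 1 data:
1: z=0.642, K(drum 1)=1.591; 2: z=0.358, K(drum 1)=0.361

y_1 (drum 2) = 0.560

Drum 1:
Let ψ₁ = V/F and solve Σ zᵢ(Kᵢ−1)/(1+ψ₁(Kᵢ−1)) = 0.
Feasibility: ΣzᵢKᵢ = 1.151, Σzᵢ/Kᵢ = 1.395 — both > 1, two phases present.
Newton iteration, ψ₁⁰ = 0.5:
  ψ₁ = 0.500: g = -0.0433, g' = -0.449 → ψ₁ = 0.404
  ψ₁ = 0.404: g = -0.0019, g' = -0.412 → ψ₁ = 0.399
Converged at ψ₁ = 0.399.
Drum-1 compositions:
  1: x = 0.520, y = 0.827
  2: x = 0.480, y = 0.173
Drum-2 feed = drum-1 liquid: z₂ = (0.5195, 0.4805).
Drum 2:
Let ψ₂ = V/F and solve Σ zᵢ(Kᵢ−1)/(1+ψ₂(Kᵢ−1)) = 0.
g(0) = ΣzᵢKᵢ − 1 = 0.570 and g(1) = 1 − Σzᵢ/Kᵢ = -0.055, so a root lies in (0, 1).
Binary case is linear: z₁(K₁−1)(1+ψ₂(K₂−1)) + z₂(K₂−1)(1+ψ₂(K₁−1)) = 0
⇒ ψ₂ = [z₁(K₁−1)+z₂(K₂−1)] / [−(K₁−1)(K₂−1)] = 0.5702/0.6486 = 0.879
  1: x = 0.224, y = 0.560
  2: x = 0.776, y = 0.440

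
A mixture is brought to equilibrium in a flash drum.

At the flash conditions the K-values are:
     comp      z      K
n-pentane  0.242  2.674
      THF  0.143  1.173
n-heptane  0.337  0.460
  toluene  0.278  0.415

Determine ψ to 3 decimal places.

Material balance + equilibrium reduce to Σ zᵢ(Kᵢ−1)/(1+ψ(Kᵢ−1)) = 0.
Check two-phase: ΣzᵢKᵢ = 1.085 > 1 and Σzᵢ/Kᵢ = 1.615 > 1, so g(0) = 0.085 > 0 and g(1) = -0.615 < 0.
Iterate (Newton) starting at ψ = 0.3:
  ψ = 0.300: g = -0.1212, g' = -0.584 → ψ = 0.093
  ψ = 0.093: g = 0.0116, g' = -0.728 → ψ = 0.109
Converged at ψ = 0.109.

ψ = 0.109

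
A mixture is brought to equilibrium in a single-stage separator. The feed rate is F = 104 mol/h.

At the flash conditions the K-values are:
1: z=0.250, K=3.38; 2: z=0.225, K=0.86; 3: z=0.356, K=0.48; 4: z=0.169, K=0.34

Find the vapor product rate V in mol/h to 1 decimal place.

Let ψ = V/F and solve Σ zᵢ(Kᵢ−1)/(1+ψ(Kᵢ−1)) = 0.
Feasibility: ΣzᵢKᵢ = 1.267, Σzᵢ/Kᵢ = 1.574 — both > 1, two phases present.
Newton–Raphson from ψ = 0.58:
  ψ = 0.580: g = -0.2301, g' = -0.646 → ψ = 0.224
  ψ = 0.224: g = 0.0154, g' = -0.832 → ψ = 0.242
  ψ = 0.242: g = 0.0003, g' = -0.805 → ψ = 0.243
Converged at ψ = 0.243.
Then V = ψ·F = 0.2425·104 = 25.2 mol/h and L = F − V = 78.8 mol/h.

V = 25.2 mol/h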